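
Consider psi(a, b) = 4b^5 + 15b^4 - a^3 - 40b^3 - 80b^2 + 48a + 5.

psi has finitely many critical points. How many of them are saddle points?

psi separates as a function of a plus a function of b, so ∇psi=0 decouples.
∂psi/∂a = -3(a - 4)(a + 4) = 0 at a ∈ {-4, 4}; ∂psi/∂b = 20b(b - 2)(b + 1)(b + 4) = 0 at b ∈ {-4, -1, 0, 2}.
The Hessian is diagonal: diag(psi_aa, psi_bb). Second derivatives: psi_aa(-4)=24, psi_aa(4)=-24; psi_bb(-4)=-1440, psi_bb(-1)=180, psi_bb(0)=-160, psi_bb(2)=720.
Saddle points occur where the two diagonal entries have opposite signs: (-4, -4), (-4, 0), (4, -1), (4, 2). Count: 4.

4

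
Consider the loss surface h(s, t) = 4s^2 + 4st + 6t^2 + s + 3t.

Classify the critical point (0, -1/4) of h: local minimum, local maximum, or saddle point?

local minimum

The Hessian of h is constant: H = [[8, 4], [4, 12]].
det(H) = 8·12 − 4² = 80.
det(H) > 0 and tr(H) = 20 > 0, so H is positive definite and the point is a local minimum.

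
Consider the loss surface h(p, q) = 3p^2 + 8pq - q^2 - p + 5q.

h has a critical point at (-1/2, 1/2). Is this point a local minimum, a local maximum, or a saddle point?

saddle point

The Hessian of h is constant: H = [[6, 8], [8, -2]].
det(H) = 6·(-2) − 8² = -76.
Since det(H) < 0, H is indefinite and the critical point is a saddle point.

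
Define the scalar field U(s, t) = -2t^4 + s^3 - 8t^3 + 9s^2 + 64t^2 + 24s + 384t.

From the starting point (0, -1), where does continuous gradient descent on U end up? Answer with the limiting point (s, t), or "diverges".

(-2, -3)

U is separable, so gradient descent decouples: s follows -∂U/∂s, t follows -∂U/∂t.
∂U/∂s = 3(s + 2)(s + 4); at s=0 this is 24, so s decreases.
∂U/∂t = -8(t - 4)(t + 3)(t + 4); at t=-1 this is 240, so t decreases.
s converges to its nearest critical value -2 (a local min of the s-part); t converges to -3. The iterate converges to (-2, -3).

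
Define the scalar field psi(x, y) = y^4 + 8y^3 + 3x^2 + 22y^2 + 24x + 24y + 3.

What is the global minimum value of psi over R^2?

psi(x,y) separates as P(x) + Q(y) + 3, so its minimum is min P + min Q + 3.
P'(x) = 6x + 24 vanishes at x ∈ {-4}; Q'(y) = 4(y + 1)(y + 2)(y + 3) vanishes at y ∈ {-3, -2, -1}.
Local minima of P (where P''>0): P(-4)=-48. Local minima of Q: Q(-3)=-9, Q(-1)=-9.
So the global minimum of psi is P(-4) + Q(-3) + 3 = -48 − 9 + 3 = -54, attained at (-4, -3).

-54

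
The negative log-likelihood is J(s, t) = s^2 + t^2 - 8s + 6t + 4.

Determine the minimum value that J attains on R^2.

J(s,t) separates as P(s) + Q(t) + 4, so its minimum is min P + min Q + 4.
P'(s) = 2s - 8 vanishes at s ∈ {4}; Q'(t) = 2(t + 3) vanishes at t ∈ {-3}.
Local minima of P (where P''>0): P(4)=-16. Local minima of Q: Q(-3)=-9.
So the global minimum of J is P(4) + Q(-3) + 4 = -16 − 9 + 4 = -21, attained at (4, -3).

-21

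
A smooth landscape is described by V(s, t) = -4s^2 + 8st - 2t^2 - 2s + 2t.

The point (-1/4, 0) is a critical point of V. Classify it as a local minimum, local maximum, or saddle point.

saddle point

The Hessian of V is constant: H = [[-8, 8], [8, -4]].
det(H) = (-8)·(-4) − 8² = -32.
Since det(H) < 0, H is indefinite and the critical point is a saddle point.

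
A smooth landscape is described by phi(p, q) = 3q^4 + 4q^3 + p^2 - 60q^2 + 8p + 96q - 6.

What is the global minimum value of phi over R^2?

-854

phi(p,q) separates as A(p) + B(q) − 6, so its minimum is min A + min B − 6.
A'(p) = 2p + 8 vanishes at p ∈ {-4}; B'(q) = 12(q - 2)(q - 1)(q + 4) vanishes at q ∈ {-4, 1, 2}.
Local minima of A (where A''>0): A(-4)=-16. Local minima of B: B(-4)=-832, B(2)=32.
So the global minimum of phi is A(-4) + B(-4) − 6 = -16 − 832 − 6 = -854, attained at (-4, -4).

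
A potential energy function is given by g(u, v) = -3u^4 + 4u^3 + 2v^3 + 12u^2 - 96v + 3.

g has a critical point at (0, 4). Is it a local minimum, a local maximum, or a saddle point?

local minimum

The mixed partial ∂²g/∂u∂v is 0, so the Hessian at any point is diag(g_uu, g_vv) = diag(12(-3u^2 + 2u + 2), 12v).
At (0, 4): H = diag(24, 48).
Both eigenvalues are positive, so H is positive definite: a local minimum.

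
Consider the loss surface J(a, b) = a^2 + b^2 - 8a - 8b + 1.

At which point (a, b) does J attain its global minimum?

J(a,b) separates as P(a) + Q(b) + 1, so its minimum is min P + min Q + 1.
P'(a) = 2a - 8 vanishes at a ∈ {4}; Q'(b) = 2b - 8 vanishes at b ∈ {4}.
Local minima of P (where P''>0): P(4)=-16. Local minima of Q: Q(4)=-16.
So the global minimum of J is P(4) + Q(4) + 1 = -16 − 16 + 1 = -31, attained at (4, 4).

(4, 4)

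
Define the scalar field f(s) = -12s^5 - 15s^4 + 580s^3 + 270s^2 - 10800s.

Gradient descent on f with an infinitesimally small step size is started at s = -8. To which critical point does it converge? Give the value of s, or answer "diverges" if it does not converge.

f'(s) = -60(s - 4)(s - 3)(s + 3)(s + 5), so f'(-8) = -118800.
Gradient descent moves in the -f' direction, i.e. s is increasing.
The nearest critical point in that direction is s = -5, where f'' = 8640 > 0 (a local minimum). The iterate converges there.

-5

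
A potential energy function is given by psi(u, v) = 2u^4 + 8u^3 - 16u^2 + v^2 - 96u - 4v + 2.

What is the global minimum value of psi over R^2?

psi(u,v) separates as P(u) + Q(v) + 2, so its minimum is min P + min Q + 2.
P'(u) = 8(u - 2)(u + 2)(u + 3) vanishes at u ∈ {-3, -2, 2}; Q'(v) = 2v - 4 vanishes at v ∈ {2}.
Local minima of P (where P''>0): P(-3)=90, P(2)=-160. Local minima of Q: Q(2)=-4.
So the global minimum of psi is P(2) + Q(2) + 2 = -160 − 4 + 2 = -162, attained at (2, 2).

-162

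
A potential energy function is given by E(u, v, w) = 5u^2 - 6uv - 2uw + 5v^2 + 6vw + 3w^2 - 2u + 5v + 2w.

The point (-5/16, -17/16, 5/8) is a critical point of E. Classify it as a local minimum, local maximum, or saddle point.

local minimum

The Hessian is constant: H = [[10, -6, -2], [-6, 10, 6], [-2, 6, 6]].
Leading principal minors: Δ₁ = 10, Δ₂ = 64, Δ₃ = 128.
All leading minors are positive, so H is positive definite: a local minimum.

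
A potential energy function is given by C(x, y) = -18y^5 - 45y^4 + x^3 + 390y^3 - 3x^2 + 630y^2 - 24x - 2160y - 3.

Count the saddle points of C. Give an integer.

C separates as a function of x plus a function of y, so ∇C=0 decouples.
∂C/∂x = 3(x - 4)(x + 2) = 0 at x ∈ {-2, 4}; ∂C/∂y = -90(y - 3)(y - 1)(y + 2)(y + 4) = 0 at y ∈ {-4, -2, 1, 3}.
The Hessian is diagonal: diag(C_xx, C_yy). Second derivatives: C_xx(-2)=-18, C_xx(4)=18; C_yy(-4)=6300, C_yy(-2)=-2700, C_yy(1)=2700, C_yy(3)=-6300.
Saddle points occur where the two diagonal entries have opposite signs: (-2, -4), (-2, 1), (4, -2), (4, 3). Count: 4.

4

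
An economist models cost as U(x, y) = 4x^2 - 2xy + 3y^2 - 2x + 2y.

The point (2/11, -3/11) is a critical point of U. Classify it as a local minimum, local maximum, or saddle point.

local minimum

The Hessian of U is constant: H = [[8, -2], [-2, 6]].
det(H) = 8·6 − (-2)² = 44.
det(H) > 0 and tr(H) = 14 > 0, so H is positive definite and the point is a local minimum.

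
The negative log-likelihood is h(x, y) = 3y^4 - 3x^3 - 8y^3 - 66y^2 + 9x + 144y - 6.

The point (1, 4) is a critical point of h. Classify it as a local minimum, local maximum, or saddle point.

The mixed partial ∂²h/∂x∂y is 0, so the Hessian at any point is diag(h_xx, h_yy) = diag(-18x, 12(3y^2 - 4y - 11)).
At (1, 4): H = diag(-18, 252).
The eigenvalues have opposite signs, so H is indefinite: a saddle point.

saddle point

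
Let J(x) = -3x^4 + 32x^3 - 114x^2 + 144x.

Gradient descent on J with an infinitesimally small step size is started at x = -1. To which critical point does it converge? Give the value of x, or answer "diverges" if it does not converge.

J'(x) = -12(x - 4)(x - 3)(x - 1), so J'(-1) = 480.
Gradient descent moves in the -J' direction, i.e. x is decreasing.
There is no critical point below x=-1, and J' keeps the same sign, so the iterate runs off to −∞.

diverges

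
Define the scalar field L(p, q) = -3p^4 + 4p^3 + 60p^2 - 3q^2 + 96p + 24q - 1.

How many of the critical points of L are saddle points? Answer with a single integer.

1

L separates as a function of p plus a function of q, so ∇L=0 decouples.
∂L/∂p = -12(p - 4)(p + 1)(p + 2) = 0 at p ∈ {-2, -1, 4}; ∂L/∂q = -6(q - 4) = 0 at q ∈ {4}.
The Hessian is diagonal: diag(L_pp, L_qq). Second derivatives: L_pp(-2)=-72, L_pp(-1)=60, L_pp(4)=-360; L_qq(4)=-6.
Saddle points occur where the two diagonal entries have opposite signs: (-1, 4). Count: 1.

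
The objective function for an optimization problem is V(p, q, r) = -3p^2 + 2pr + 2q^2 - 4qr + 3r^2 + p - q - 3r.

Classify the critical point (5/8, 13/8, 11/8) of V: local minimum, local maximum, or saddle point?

The Hessian is constant: H = [[-6, 0, 2], [0, 4, -4], [2, -4, 6]].
Leading principal minors: Δ₁ = -6, Δ₂ = -24, Δ₃ = -64.
The minors fit neither the all-positive nor the alternating-sign pattern, so H is indefinite: a saddle point.

saddle point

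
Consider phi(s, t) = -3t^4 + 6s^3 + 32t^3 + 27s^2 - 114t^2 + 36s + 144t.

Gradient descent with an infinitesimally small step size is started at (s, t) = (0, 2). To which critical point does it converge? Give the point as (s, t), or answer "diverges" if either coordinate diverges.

(-1, 3)

phi is separable, so gradient descent decouples: s follows -∂phi/∂s, t follows -∂phi/∂t.
∂phi/∂s = 18(s + 1)(s + 2); at s=0 this is 36, so s decreases.
∂phi/∂t = -12(t - 4)(t - 3)(t - 1); at t=2 this is -24, so t increases.
s converges to its nearest critical value -1 (a local min of the s-part); t converges to 3. The iterate converges to (-1, 3).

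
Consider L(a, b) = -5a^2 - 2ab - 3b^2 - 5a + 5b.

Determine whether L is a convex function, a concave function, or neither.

L is quadratic, so its Hessian is the constant matrix H = [[-10, -2], [-2, -6]].
det(H) = 56, tr(H) = -16.
det(H) > 0 and tr(H) < 0, so H is negative definite everywhere: concave.

concave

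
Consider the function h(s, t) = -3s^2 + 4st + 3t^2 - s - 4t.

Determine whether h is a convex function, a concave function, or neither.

neither

h is quadratic, so its Hessian is the constant matrix H = [[-6, 4], [4, 6]].
det(H) = -52, tr(H) = 0.
det(H) < 0, so H is indefinite: neither convex nor concave.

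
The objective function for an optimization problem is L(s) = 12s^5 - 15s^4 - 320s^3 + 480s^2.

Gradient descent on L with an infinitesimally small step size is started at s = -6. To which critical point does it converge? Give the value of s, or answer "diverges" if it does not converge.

diverges

L'(s) = 60s(s - 4)(s - 1)(s + 4), so L'(-6) = 50400.
Gradient descent moves in the -L' direction, i.e. s is decreasing.
There is no critical point below s=-6, and L' keeps the same sign, so the iterate runs off to −∞.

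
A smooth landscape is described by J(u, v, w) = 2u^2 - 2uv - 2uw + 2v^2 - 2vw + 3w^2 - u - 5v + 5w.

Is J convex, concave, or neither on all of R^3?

convex

J is quadratic, so its Hessian is the constant matrix H = [[4, -2, -2], [-2, 4, -2], [-2, -2, 6]].
Leading principal minors: 4, 12, 24.
All positive ⇒ H ≻ 0 ⇒ convex.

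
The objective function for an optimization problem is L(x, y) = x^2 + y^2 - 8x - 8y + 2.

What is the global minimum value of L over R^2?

-30

L(x,y) separates as P(x) + Q(y) + 2, so its minimum is min P + min Q + 2.
P'(x) = 2x - 8 vanishes at x ∈ {4}; Q'(y) = 2y - 8 vanishes at y ∈ {4}.
Local minima of P (where P''>0): P(4)=-16. Local minima of Q: Q(4)=-16.
So the global minimum of L is P(4) + Q(4) + 2 = -16 − 16 + 2 = -30, attained at (4, 4).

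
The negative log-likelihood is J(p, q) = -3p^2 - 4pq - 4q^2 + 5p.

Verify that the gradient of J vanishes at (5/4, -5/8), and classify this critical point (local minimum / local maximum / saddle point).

∇J = (-6p - 4q + 5, -4p - 8q); substituting (5/4, -5/8) gives ∇J = (0, 0), so (5/4, -5/8) is indeed a critical point.
The Hessian of J is constant: H = [[-6, -4], [-4, -8]].
det(H) = (-6)·(-8) − (-4)² = 32.
det(H) > 0 and tr(H) = -14 < 0, so H is negative definite and the point is a local maximum.

local maximum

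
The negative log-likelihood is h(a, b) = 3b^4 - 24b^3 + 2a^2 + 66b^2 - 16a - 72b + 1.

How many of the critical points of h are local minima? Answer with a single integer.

h separates as a function of a plus a function of b, so ∇h=0 decouples.
∂h/∂a = 4(a - 4) = 0 at a ∈ {4}; ∂h/∂b = 12(b - 3)(b - 2)(b - 1) = 0 at b ∈ {1, 2, 3}.
The Hessian is diagonal: diag(h_aa, h_bb). Second derivatives: h_aa(4)=4; h_bb(1)=24, h_bb(2)=-12, h_bb(3)=24.
Local minima occur where both diagonal entries positive: (4, 1), (4, 3). Count: 2.

2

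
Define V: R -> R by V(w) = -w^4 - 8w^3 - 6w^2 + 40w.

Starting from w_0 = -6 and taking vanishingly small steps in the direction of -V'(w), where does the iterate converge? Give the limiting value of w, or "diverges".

V'(w) = -4(w - 1)(w + 2)(w + 5), so V'(-6) = 112.
Gradient descent moves in the -V' direction, i.e. w is decreasing.
There is no critical point below w=-6, and V' keeps the same sign, so the iterate runs off to −∞.

diverges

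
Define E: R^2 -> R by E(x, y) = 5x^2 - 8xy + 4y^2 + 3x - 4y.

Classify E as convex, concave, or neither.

E is quadratic, so its Hessian is the constant matrix H = [[10, -8], [-8, 8]].
det(H) = 16, tr(H) = 18.
det(H) > 0 and tr(H) > 0, so H is positive definite everywhere: convex.

convex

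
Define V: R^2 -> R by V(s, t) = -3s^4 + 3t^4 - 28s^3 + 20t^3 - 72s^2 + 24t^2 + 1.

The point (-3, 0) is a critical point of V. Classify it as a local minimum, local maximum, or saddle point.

The mixed partial ∂²V/∂s∂t is 0, so the Hessian at any point is diag(V_ss, V_tt) = diag(-12(3s^2 + 14s + 12), 12(3t^2 + 10t + 4)).
At (-3, 0): H = diag(36, 48).
Both eigenvalues are positive, so H is positive definite: a local minimum.

local minimum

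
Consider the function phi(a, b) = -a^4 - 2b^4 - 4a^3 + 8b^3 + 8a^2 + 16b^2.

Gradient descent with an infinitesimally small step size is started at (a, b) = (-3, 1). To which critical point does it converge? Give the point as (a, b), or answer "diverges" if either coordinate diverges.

(0, 0)

phi is separable, so gradient descent decouples: a follows -∂phi/∂a, b follows -∂phi/∂b.
∂phi/∂a = -4a(a - 1)(a + 4); at a=-3 this is -48, so a increases.
∂phi/∂b = -8b(b - 4)(b + 1); at b=1 this is 48, so b decreases.
a converges to its nearest critical value 0 (a local min of the a-part); b converges to 0. The iterate converges to (0, 0).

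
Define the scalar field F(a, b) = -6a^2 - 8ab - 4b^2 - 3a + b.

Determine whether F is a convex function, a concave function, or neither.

F is quadratic, so its Hessian is the constant matrix H = [[-12, -8], [-8, -8]].
det(H) = 32, tr(H) = -20.
det(H) > 0 and tr(H) < 0, so H is negative definite everywhere: concave.

concave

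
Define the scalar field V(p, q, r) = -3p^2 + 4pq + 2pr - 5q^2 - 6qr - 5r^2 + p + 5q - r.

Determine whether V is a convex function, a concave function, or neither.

V is quadratic, so its Hessian is the constant matrix H = [[-6, 4, 2], [4, -10, -6], [2, -6, -10]].
Leading principal minors: -6, 44, -280.
Signs alternate −, +, − ⇒ H ≺ 0 ⇒ concave.

concave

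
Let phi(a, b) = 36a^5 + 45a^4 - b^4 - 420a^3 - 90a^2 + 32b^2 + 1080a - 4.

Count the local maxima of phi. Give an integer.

phi separates as a function of a plus a function of b, so ∇phi=0 decouples.
∂phi/∂a = 180(a - 2)(a - 1)(a + 1)(a + 3) = 0 at a ∈ {-3, -1, 1, 2}; ∂phi/∂b = -4b(b - 4)(b + 4) = 0 at b ∈ {-4, 0, 4}.
The Hessian is diagonal: diag(phi_aa, phi_bb). Second derivatives: phi_aa(-3)=-7200, phi_aa(-1)=2160, phi_aa(1)=-1440, phi_aa(2)=2700; phi_bb(-4)=-128, phi_bb(0)=64, phi_bb(4)=-128.
Local maxima occur where both diagonal entries negative: (-3, -4), (-3, 4), (1, -4), (1, 4). Count: 4.

4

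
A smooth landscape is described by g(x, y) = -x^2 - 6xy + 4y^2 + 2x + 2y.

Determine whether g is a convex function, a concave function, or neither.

neither

g is quadratic, so its Hessian is the constant matrix H = [[-2, -6], [-6, 8]].
det(H) = -52, tr(H) = 6.
det(H) < 0, so H is indefinite: neither convex nor concave.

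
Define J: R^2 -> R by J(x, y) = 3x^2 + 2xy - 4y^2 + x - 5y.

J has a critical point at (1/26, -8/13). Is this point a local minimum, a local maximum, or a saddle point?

saddle point

The Hessian of J is constant: H = [[6, 2], [2, -8]].
det(H) = 6·(-8) − 2² = -52.
Since det(H) < 0, H is indefinite and the critical point is a saddle point.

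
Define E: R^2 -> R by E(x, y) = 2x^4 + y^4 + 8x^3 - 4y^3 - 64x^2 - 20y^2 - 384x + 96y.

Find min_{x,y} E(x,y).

E(x,y) separates as P(x) + Q(y), so its minimum is min P + min Q.
P'(x) = 8(x - 4)(x + 3)(x + 4) vanishes at x ∈ {-4, -3, 4}; Q'(y) = 4(y - 4)(y - 2)(y + 3) vanishes at y ∈ {-3, 2, 4}.
Local minima of P (where P''>0): P(-4)=512, P(4)=-1536. Local minima of Q: Q(-3)=-279, Q(4)=64.
So the global minimum of E is P(4) + Q(-3) = -1536 − 279 = -1815, attained at (4, -3).

-1815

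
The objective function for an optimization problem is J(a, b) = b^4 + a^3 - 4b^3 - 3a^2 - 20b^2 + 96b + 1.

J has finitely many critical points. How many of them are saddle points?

3

J separates as a function of a plus a function of b, so ∇J=0 decouples.
∂J/∂a = 3a(a - 2) = 0 at a ∈ {0, 2}; ∂J/∂b = 4(b - 4)(b - 2)(b + 3) = 0 at b ∈ {-3, 2, 4}.
The Hessian is diagonal: diag(J_aa, J_bb). Second derivatives: J_aa(0)=-6, J_aa(2)=6; J_bb(-3)=140, J_bb(2)=-40, J_bb(4)=56.
Saddle points occur where the two diagonal entries have opposite signs: (0, -3), (0, 4), (2, 2). Count: 3.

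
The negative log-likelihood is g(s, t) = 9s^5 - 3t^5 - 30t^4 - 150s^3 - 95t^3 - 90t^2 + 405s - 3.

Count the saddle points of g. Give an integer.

g separates as a function of s plus a function of t, so ∇g=0 decouples.
∂g/∂s = 45(s - 3)(s - 1)(s + 1)(s + 3) = 0 at s ∈ {-3, -1, 1, 3}; ∂g/∂t = -15t(t + 1)(t + 3)(t + 4) = 0 at t ∈ {-4, -3, -1, 0}.
The Hessian is diagonal: diag(g_ss, g_tt). Second derivatives: g_ss(-3)=-2160, g_ss(-1)=720, g_ss(1)=-720, g_ss(3)=2160; g_tt(-4)=180, g_tt(-3)=-90, g_tt(-1)=90, g_tt(0)=-180.
Saddle points occur where the two diagonal entries have opposite signs: (-3, -4), (-3, -1), (-1, -3), (-1, 0), (1, -4), (1, -1), (3, -3), (3, 0). Count: 8.

8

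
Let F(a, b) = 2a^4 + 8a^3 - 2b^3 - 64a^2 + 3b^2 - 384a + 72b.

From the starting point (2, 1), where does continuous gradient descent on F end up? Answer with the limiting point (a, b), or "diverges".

(4, -3)

F is separable, so gradient descent decouples: a follows -∂F/∂a, b follows -∂F/∂b.
∂F/∂a = 8(a - 4)(a + 3)(a + 4); at a=2 this is -480, so a increases.
∂F/∂b = -6(b - 4)(b + 3); at b=1 this is 72, so b decreases.
a converges to its nearest critical value 4 (a local min of the a-part); b converges to -3. The iterate converges to (4, -3).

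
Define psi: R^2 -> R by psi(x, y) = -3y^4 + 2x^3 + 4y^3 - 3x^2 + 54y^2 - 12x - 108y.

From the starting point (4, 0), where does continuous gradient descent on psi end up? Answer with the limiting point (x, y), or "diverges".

(2, 1)

psi is separable, so gradient descent decouples: x follows -∂psi/∂x, y follows -∂psi/∂y.
∂psi/∂x = 6(x - 2)(x + 1); at x=4 this is 60, so x decreases.
∂psi/∂y = -12(y - 3)(y - 1)(y + 3); at y=0 this is -108, so y increases.
x converges to its nearest critical value 2 (a local min of the x-part); y converges to 1. The iterate converges to (2, 1).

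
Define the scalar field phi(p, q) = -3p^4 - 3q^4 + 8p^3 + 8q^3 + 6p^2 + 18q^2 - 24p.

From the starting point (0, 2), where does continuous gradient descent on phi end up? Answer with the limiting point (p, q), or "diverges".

(1, 0)

phi is separable, so gradient descent decouples: p follows -∂phi/∂p, q follows -∂phi/∂q.
∂phi/∂p = -12(p - 2)(p - 1)(p + 1); at p=0 this is -24, so p increases.
∂phi/∂q = -12q(q - 3)(q + 1); at q=2 this is 72, so q decreases.
p converges to its nearest critical value 1 (a local min of the p-part); q converges to 0. The iterate converges to (1, 0).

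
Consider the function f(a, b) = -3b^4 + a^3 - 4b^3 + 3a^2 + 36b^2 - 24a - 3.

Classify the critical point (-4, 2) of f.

The mixed partial ∂²f/∂a∂b is 0, so the Hessian at any point is diag(f_aa, f_bb) = diag(6(a + 1), 12(-3b^2 - 2b + 6)).
At (-4, 2): H = diag(-18, -120).
Both eigenvalues are negative, so H is negative definite: a local maximum.

local maximum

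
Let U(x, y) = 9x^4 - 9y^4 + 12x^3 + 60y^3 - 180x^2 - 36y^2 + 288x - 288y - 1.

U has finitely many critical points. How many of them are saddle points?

U separates as a function of x plus a function of y, so ∇U=0 decouples.
∂U/∂x = 36(x - 2)(x - 1)(x + 4) = 0 at x ∈ {-4, 1, 2}; ∂U/∂y = -36(y - 4)(y - 2)(y + 1) = 0 at y ∈ {-1, 2, 4}.
The Hessian is diagonal: diag(U_xx, U_yy). Second derivatives: U_xx(-4)=1080, U_xx(1)=-180, U_xx(2)=216; U_yy(-1)=-540, U_yy(2)=216, U_yy(4)=-360.
Saddle points occur where the two diagonal entries have opposite signs: (-4, -1), (-4, 4), (1, 2), (2, -1), (2, 4). Count: 5.

5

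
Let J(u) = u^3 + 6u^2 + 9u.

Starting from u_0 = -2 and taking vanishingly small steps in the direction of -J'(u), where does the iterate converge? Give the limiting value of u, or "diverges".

-1

J'(u) = 3(u + 1)(u + 3), so J'(-2) = -3.
Gradient descent moves in the -J' direction, i.e. u is increasing.
The nearest critical point in that direction is u = -1, where J'' = 6 > 0 (a local minimum). The iterate converges there.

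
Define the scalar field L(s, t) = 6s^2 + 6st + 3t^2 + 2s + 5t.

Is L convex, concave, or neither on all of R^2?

convex

L is quadratic, so its Hessian is the constant matrix H = [[12, 6], [6, 6]].
det(H) = 36, tr(H) = 18.
det(H) > 0 and tr(H) > 0, so H is positive definite everywhere: convex.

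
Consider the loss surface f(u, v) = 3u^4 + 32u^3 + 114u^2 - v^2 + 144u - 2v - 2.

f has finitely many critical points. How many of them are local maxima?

1

f separates as a function of u plus a function of v, so ∇f=0 decouples.
∂f/∂u = 12(u + 1)(u + 3)(u + 4) = 0 at u ∈ {-4, -3, -1}; ∂f/∂v = -2(v + 1) = 0 at v ∈ {-1}.
The Hessian is diagonal: diag(f_uu, f_vv). Second derivatives: f_uu(-4)=36, f_uu(-3)=-24, f_uu(-1)=72; f_vv(-1)=-2.
Local maxima occur where both diagonal entries negative: (-3, -1). Count: 1.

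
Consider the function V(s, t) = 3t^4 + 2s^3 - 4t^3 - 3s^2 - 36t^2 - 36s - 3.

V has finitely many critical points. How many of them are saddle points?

V separates as a function of s plus a function of t, so ∇V=0 decouples.
∂V/∂s = 6(s - 3)(s + 2) = 0 at s ∈ {-2, 3}; ∂V/∂t = 12t(t - 3)(t + 2) = 0 at t ∈ {-2, 0, 3}.
The Hessian is diagonal: diag(V_ss, V_tt). Second derivatives: V_ss(-2)=-30, V_ss(3)=30; V_tt(-2)=120, V_tt(0)=-72, V_tt(3)=180.
Saddle points occur where the two diagonal entries have opposite signs: (-2, -2), (-2, 3), (3, 0). Count: 3.

3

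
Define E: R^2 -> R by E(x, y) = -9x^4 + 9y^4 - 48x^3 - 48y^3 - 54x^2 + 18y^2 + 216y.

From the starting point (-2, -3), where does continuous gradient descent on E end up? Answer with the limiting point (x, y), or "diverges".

(-1, -1)

E is separable, so gradient descent decouples: x follows -∂E/∂x, y follows -∂E/∂y.
∂E/∂x = -36x(x + 1)(x + 3); at x=-2 this is -72, so x increases.
∂E/∂y = 36(y - 3)(y - 2)(y + 1); at y=-3 this is -2160, so y increases.
x converges to its nearest critical value -1 (a local min of the x-part); y converges to -1. The iterate converges to (-1, -1).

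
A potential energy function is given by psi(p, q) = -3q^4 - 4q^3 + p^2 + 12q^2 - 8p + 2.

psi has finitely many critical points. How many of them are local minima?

psi separates as a function of p plus a function of q, so ∇psi=0 decouples.
∂psi/∂p = 2(p - 4) = 0 at p ∈ {4}; ∂psi/∂q = -12q(q - 1)(q + 2) = 0 at q ∈ {-2, 0, 1}.
The Hessian is diagonal: diag(psi_pp, psi_qq). Second derivatives: psi_pp(4)=2; psi_qq(-2)=-72, psi_qq(0)=24, psi_qq(1)=-36.
Local minima occur where both diagonal entries positive: (4, 0). Count: 1.

1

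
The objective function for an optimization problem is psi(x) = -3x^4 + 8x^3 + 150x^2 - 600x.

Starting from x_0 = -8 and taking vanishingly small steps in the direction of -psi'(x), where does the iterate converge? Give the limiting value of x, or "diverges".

diverges

psi'(x) = -12(x - 5)(x - 2)(x + 5), so psi'(-8) = 4680.
Gradient descent moves in the -psi' direction, i.e. x is decreasing.
There is no critical point below x=-8, and psi' keeps the same sign, so the iterate runs off to −∞.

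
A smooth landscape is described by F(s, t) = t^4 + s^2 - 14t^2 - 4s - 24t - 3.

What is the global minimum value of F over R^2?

F(s,t) separates as P(s) + Q(t) − 3, so its minimum is min P + min Q − 3.
P'(s) = 2s - 4 vanishes at s ∈ {2}; Q'(t) = 4(t - 3)(t + 1)(t + 2) vanishes at t ∈ {-2, -1, 3}.
Local minima of P (where P''>0): P(2)=-4. Local minima of Q: Q(-2)=8, Q(3)=-117.
So the global minimum of F is P(2) + Q(3) − 3 = -4 − 117 − 3 = -124, attained at (2, 3).

-124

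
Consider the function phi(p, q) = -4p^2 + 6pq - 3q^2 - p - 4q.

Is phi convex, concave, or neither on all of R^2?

concave

phi is quadratic, so its Hessian is the constant matrix H = [[-8, 6], [6, -6]].
det(H) = 12, tr(H) = -14.
det(H) > 0 and tr(H) < 0, so H is negative definite everywhere: concave.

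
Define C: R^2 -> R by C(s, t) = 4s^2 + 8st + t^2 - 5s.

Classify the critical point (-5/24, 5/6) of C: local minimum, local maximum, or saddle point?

The Hessian of C is constant: H = [[8, 8], [8, 2]].
det(H) = 8·2 − 8² = -48.
Since det(H) < 0, H is indefinite and the critical point is a saddle point.

saddle point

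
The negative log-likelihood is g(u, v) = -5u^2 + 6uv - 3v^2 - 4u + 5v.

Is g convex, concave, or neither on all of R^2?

concave

g is quadratic, so its Hessian is the constant matrix H = [[-10, 6], [6, -6]].
det(H) = 24, tr(H) = -16.
det(H) > 0 and tr(H) < 0, so H is negative definite everywhere: concave.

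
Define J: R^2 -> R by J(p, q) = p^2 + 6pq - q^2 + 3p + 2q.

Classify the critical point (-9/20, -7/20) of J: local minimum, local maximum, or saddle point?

The Hessian of J is constant: H = [[2, 6], [6, -2]].
det(H) = 2·(-2) − 6² = -40.
Since det(H) < 0, H is indefinite and the critical point is a saddle point.

saddle point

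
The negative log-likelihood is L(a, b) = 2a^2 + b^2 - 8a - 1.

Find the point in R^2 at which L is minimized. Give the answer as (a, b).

(2, 0)

L(a,b) separates as P(a) + Q(b) − 1, so its minimum is min P + min Q − 1.
P'(a) = 4a - 8 vanishes at a ∈ {2}; Q'(b) = 2b vanishes at b ∈ {0}.
Local minima of P (where P''>0): P(2)=-8. Local minima of Q: Q(0)=0.
So the global minimum of L is P(2) + Q(0) − 1 = -8 + 0 − 1 = -9, attained at (2, 0).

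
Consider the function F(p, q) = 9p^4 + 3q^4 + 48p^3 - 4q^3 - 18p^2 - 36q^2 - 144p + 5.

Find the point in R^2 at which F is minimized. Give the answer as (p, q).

(-4, 3)

F(p,q) separates as A(p) + B(q) + 5, so its minimum is min A + min B + 5.
A'(p) = 36(p - 1)(p + 1)(p + 4) vanishes at p ∈ {-4, -1, 1}; B'(q) = 12q(q - 3)(q + 2) vanishes at q ∈ {-2, 0, 3}.
Local minima of A (where A''>0): A(-4)=-480, A(1)=-105. Local minima of B: B(-2)=-64, B(3)=-189.
So the global minimum of F is A(-4) + B(3) + 5 = -480 − 189 + 5 = -664, attained at (-4, 3).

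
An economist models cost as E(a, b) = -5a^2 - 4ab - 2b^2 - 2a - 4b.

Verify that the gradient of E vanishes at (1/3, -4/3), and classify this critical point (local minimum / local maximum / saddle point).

local maximum

∇E = (-10a - 4b - 2, -4a - 4b - 4); substituting (1/3, -4/3) gives ∇E = (0, 0), so (1/3, -4/3) is indeed a critical point.
The Hessian of E is constant: H = [[-10, -4], [-4, -4]].
det(H) = (-10)·(-4) − (-4)² = 24.
det(H) > 0 and tr(H) = -14 < 0, so H is negative definite and the point is a local maximum.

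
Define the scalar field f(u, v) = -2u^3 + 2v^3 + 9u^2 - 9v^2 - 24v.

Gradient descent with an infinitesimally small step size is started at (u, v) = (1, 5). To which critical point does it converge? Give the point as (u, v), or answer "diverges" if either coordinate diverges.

(0, 4)

f is separable, so gradient descent decouples: u follows -∂f/∂u, v follows -∂f/∂v.
∂f/∂u = -6u(u - 3); at u=1 this is 12, so u decreases.
∂f/∂v = 6(v - 4)(v + 1); at v=5 this is 36, so v decreases.
u converges to its nearest critical value 0 (a local min of the u-part); v converges to 4. The iterate converges to (0, 4).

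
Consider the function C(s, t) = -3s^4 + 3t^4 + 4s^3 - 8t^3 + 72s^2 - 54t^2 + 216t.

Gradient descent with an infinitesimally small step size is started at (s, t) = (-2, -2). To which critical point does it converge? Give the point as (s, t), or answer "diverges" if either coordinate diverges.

C is separable, so gradient descent decouples: s follows -∂C/∂s, t follows -∂C/∂t.
∂C/∂s = -12s(s - 4)(s + 3); at s=-2 this is -144, so s increases.
∂C/∂t = 12(t - 3)(t - 2)(t + 3); at t=-2 this is 240, so t decreases.
s converges to its nearest critical value 0 (a local min of the s-part); t converges to -3. The iterate converges to (0, -3).

(0, -3)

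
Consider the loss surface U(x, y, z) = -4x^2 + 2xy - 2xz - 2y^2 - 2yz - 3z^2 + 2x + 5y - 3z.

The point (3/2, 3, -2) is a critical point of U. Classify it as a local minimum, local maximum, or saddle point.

local maximum

The Hessian is constant: H = [[-8, 2, -2], [2, -4, -2], [-2, -2, -6]].
Leading principal minors: Δ₁ = -8, Δ₂ = 28, Δ₃ = -104.
The minors alternate sign starting negative (−, +, −), so H is negative definite: a local maximum.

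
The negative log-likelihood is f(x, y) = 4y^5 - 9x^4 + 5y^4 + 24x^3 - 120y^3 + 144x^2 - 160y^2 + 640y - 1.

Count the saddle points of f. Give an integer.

f separates as a function of x plus a function of y, so ∇f=0 decouples.
∂f/∂x = -36x(x - 4)(x + 2) = 0 at x ∈ {-2, 0, 4}; ∂f/∂y = 20(y - 4)(y - 1)(y + 2)(y + 4) = 0 at y ∈ {-4, -2, 1, 4}.
The Hessian is diagonal: diag(f_xx, f_yy). Second derivatives: f_xx(-2)=-432, f_xx(0)=288, f_xx(4)=-864; f_yy(-4)=-1600, f_yy(-2)=720, f_yy(1)=-900, f_yy(4)=2880.
Saddle points occur where the two diagonal entries have opposite signs: (-2, -2), (-2, 4), (0, -4), (0, 1), (4, -2), (4, 4). Count: 6.

6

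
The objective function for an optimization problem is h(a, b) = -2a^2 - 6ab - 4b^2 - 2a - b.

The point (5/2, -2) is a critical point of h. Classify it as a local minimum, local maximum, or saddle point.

saddle point

The Hessian of h is constant: H = [[-4, -6], [-6, -8]].
det(H) = (-4)·(-8) − (-6)² = -4.
Since det(H) < 0, H is indefinite and the critical point is a saddle point.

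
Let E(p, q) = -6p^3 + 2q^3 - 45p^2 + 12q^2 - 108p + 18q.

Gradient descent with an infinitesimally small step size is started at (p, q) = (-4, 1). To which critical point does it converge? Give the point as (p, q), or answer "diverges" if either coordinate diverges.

E is separable, so gradient descent decouples: p follows -∂E/∂p, q follows -∂E/∂q.
∂E/∂p = -18(p + 2)(p + 3); at p=-4 this is -36, so p increases.
∂E/∂q = 6(q + 1)(q + 3); at q=1 this is 48, so q decreases.
p converges to its nearest critical value -3 (a local min of the p-part); q converges to -1. The iterate converges to (-3, -1).

(-3, -1)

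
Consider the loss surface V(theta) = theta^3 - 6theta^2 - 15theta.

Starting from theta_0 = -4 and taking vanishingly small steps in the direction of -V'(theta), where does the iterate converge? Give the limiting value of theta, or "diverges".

V'(theta) = 3(theta - 5)(theta + 1), so V'(-4) = 81.
Gradient descent moves in the -V' direction, i.e. theta is decreasing.
There is no critical point below theta=-4, and V' keeps the same sign, so the iterate runs off to −∞.

diverges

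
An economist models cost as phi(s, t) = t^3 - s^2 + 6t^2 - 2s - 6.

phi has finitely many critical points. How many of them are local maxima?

phi separates as a function of s plus a function of t, so ∇phi=0 decouples.
∂phi/∂s = -2(s + 1) = 0 at s ∈ {-1}; ∂phi/∂t = 3t(t + 4) = 0 at t ∈ {-4, 0}.
The Hessian is diagonal: diag(phi_ss, phi_tt). Second derivatives: phi_ss(-1)=-2; phi_tt(-4)=-12, phi_tt(0)=12.
Local maxima occur where both diagonal entries negative: (-1, -4). Count: 1.

1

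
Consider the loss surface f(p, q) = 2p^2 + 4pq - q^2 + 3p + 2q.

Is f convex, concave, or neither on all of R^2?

neither

f is quadratic, so its Hessian is the constant matrix H = [[4, 4], [4, -2]].
det(H) = -24, tr(H) = 2.
det(H) < 0, so H is indefinite: neither convex nor concave.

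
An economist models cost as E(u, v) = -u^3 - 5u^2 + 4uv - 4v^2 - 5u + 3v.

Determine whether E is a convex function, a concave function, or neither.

The term -u^3 is cubic, so the Hessian is not constant.
∂²E/∂u² = -6u - 10, which takes both signs as u varies (negative for sufficiently large u). A diagonal entry of the Hessian changing sign means the Hessian is neither positive- nor negative-semidefinite on all of R^2.

neither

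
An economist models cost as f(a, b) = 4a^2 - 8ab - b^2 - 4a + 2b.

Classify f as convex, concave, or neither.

neither

f is quadratic, so its Hessian is the constant matrix H = [[8, -8], [-8, -2]].
det(H) = -80, tr(H) = 6.
det(H) < 0, so H is indefinite: neither convex nor concave.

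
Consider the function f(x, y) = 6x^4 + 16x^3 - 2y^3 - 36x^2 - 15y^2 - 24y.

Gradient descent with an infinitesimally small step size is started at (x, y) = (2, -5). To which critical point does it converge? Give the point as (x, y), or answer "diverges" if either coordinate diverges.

f is separable, so gradient descent decouples: x follows -∂f/∂x, y follows -∂f/∂y.
∂f/∂x = 24x(x - 1)(x + 3); at x=2 this is 240, so x decreases.
∂f/∂y = -6(y + 1)(y + 4); at y=-5 this is -24, so y increases.
x converges to its nearest critical value 1 (a local min of the x-part); y converges to -4. The iterate converges to (1, -4).

(1, -4)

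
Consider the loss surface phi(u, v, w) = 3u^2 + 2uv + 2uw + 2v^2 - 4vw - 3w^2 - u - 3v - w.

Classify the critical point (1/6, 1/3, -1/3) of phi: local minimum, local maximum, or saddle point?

The Hessian is constant: H = [[6, 2, 2], [2, 4, -4], [2, -4, -6]].
Leading principal minors: Δ₁ = 6, Δ₂ = 20, Δ₃ = -264.
The minors fit neither the all-positive nor the alternating-sign pattern, so H is indefinite: a saddle point.

saddle point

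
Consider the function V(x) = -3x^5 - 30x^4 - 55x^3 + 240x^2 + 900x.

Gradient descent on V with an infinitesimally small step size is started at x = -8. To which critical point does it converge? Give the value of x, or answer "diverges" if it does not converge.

-5

V'(x) = -15(x - 2)(x + 2)(x + 3)(x + 5), so V'(-8) = -13500.
Gradient descent moves in the -V' direction, i.e. x is increasing.
The nearest critical point in that direction is x = -5, where V'' = 630 > 0 (a local minimum). The iterate converges there.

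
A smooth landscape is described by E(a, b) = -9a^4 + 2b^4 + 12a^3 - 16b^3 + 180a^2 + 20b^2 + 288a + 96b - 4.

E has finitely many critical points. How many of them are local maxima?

E separates as a function of a plus a function of b, so ∇E=0 decouples.
∂E/∂a = -36(a - 4)(a + 1)(a + 2) = 0 at a ∈ {-2, -1, 4}; ∂E/∂b = 8(b - 4)(b - 3)(b + 1) = 0 at b ∈ {-1, 3, 4}.
The Hessian is diagonal: diag(E_aa, E_bb). Second derivatives: E_aa(-2)=-216, E_aa(-1)=180, E_aa(4)=-1080; E_bb(-1)=160, E_bb(3)=-32, E_bb(4)=40.
Local maxima occur where both diagonal entries negative: (-2, 3), (4, 3). Count: 2.

2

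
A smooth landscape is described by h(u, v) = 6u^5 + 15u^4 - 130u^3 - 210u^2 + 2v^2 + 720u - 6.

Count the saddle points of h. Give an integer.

h separates as a function of u plus a function of v, so ∇h=0 decouples.
∂h/∂u = 30(u - 3)(u - 1)(u + 2)(u + 4) = 0 at u ∈ {-4, -2, 1, 3}; ∂h/∂v = 4v = 0 at v ∈ {0}.
The Hessian is diagonal: diag(h_uu, h_vv). Second derivatives: h_uu(-4)=-2100, h_uu(-2)=900, h_uu(1)=-900, h_uu(3)=2100; h_vv(0)=4.
Saddle points occur where the two diagonal entries have opposite signs: (-4, 0), (1, 0). Count: 2.

2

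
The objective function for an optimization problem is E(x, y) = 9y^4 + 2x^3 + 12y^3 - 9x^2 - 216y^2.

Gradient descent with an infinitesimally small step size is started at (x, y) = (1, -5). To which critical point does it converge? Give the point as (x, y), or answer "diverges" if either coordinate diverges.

(3, -4)

E is separable, so gradient descent decouples: x follows -∂E/∂x, y follows -∂E/∂y.
∂E/∂x = 6x(x - 3); at x=1 this is -12, so x increases.
∂E/∂y = 36y(y - 3)(y + 4); at y=-5 this is -1440, so y increases.
x converges to its nearest critical value 3 (a local min of the x-part); y converges to -4. The iterate converges to (3, -4).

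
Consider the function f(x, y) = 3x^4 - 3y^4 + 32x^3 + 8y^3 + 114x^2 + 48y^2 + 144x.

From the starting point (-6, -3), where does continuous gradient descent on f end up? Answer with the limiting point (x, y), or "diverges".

f is separable, so gradient descent decouples: x follows -∂f/∂x, y follows -∂f/∂y.
∂f/∂x = 12(x + 1)(x + 3)(x + 4); at x=-6 this is -360, so x increases.
∂f/∂y = -12y(y - 4)(y + 2); at y=-3 this is 252, so y decreases.
The y-coordinate has no critical point in that direction and runs off to infinity.

diverges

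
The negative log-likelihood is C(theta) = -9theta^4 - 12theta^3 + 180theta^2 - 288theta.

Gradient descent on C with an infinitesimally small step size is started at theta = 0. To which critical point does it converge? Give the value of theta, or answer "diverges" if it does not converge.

C'(theta) = -36(theta - 2)(theta - 1)(theta + 4), so C'(0) = -288.
Gradient descent moves in the -C' direction, i.e. theta is increasing.
The nearest critical point in that direction is theta = 1, where C'' = 180 > 0 (a local minimum). The iterate converges there.

1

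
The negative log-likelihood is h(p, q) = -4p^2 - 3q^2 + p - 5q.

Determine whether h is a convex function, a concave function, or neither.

concave

h is quadratic, so its Hessian is the constant matrix H = [[-8, 0], [0, -6]].
det(H) = 48, tr(H) = -14.
det(H) > 0 and tr(H) < 0, so H is negative definite everywhere: concave.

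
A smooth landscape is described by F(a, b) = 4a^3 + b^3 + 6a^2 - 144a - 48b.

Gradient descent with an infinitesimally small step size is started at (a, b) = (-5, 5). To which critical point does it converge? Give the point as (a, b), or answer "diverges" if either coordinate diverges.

F is separable, so gradient descent decouples: a follows -∂F/∂a, b follows -∂F/∂b.
∂F/∂a = 12(a - 3)(a + 4); at a=-5 this is 96, so a decreases.
∂F/∂b = 3(b - 4)(b + 4); at b=5 this is 27, so b decreases.
The a-coordinate has no critical point in that direction and runs off to infinity.

diverges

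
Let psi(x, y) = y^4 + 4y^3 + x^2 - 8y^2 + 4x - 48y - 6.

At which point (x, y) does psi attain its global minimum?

(-2, 2)

psi(x,y) separates as P(x) + Q(y) − 6, so its minimum is min P + min Q − 6.
P'(x) = 2x + 4 vanishes at x ∈ {-2}; Q'(y) = 4(y - 2)(y + 2)(y + 3) vanishes at y ∈ {-3, -2, 2}.
Local minima of P (where P''>0): P(-2)=-4. Local minima of Q: Q(-3)=45, Q(2)=-80.
So the global minimum of psi is P(-2) + Q(2) − 6 = -4 − 80 − 6 = -90, attained at (-2, 2).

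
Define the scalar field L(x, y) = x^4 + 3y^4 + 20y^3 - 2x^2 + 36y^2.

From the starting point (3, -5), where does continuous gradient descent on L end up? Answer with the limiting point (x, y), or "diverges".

L is separable, so gradient descent decouples: x follows -∂L/∂x, y follows -∂L/∂y.
∂L/∂x = 4x(x - 1)(x + 1); at x=3 this is 96, so x decreases.
∂L/∂y = 12y(y + 2)(y + 3); at y=-5 this is -360, so y increases.
x converges to its nearest critical value 1 (a local min of the x-part); y converges to -3. The iterate converges to (1, -3).

(1, -3)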